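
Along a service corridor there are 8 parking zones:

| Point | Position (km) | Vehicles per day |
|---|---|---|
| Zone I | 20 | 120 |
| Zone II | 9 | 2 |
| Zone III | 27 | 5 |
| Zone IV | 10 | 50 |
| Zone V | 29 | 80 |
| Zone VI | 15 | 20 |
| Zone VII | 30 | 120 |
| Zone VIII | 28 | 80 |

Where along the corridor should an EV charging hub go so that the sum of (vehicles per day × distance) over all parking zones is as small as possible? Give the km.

x = 28

For a sum of weighted absolute distances on a line, the optimum is the weighted median (not the mean). Total weight W = 477; half-weight = 238.5.
Sort by position and accumulate weight:
  km 9 (Zone II, w=2) → cum 2
  km 10 (Zone IV, w=50) → cum 52
  km 15 (Zone VI, w=20) → cum 72
  km 20 (Zone I, w=120) → cum 192
  km 27 (Zone III, w=5) → cum 197
  km 28 (Zone VIII, w=80) → cum 277  ≥ 238.5 → median here
  km 29 (Zone V, w=80) → cum 357
  km 30 (Zone VII, w=120) → cum 477
Optimal location: km 28.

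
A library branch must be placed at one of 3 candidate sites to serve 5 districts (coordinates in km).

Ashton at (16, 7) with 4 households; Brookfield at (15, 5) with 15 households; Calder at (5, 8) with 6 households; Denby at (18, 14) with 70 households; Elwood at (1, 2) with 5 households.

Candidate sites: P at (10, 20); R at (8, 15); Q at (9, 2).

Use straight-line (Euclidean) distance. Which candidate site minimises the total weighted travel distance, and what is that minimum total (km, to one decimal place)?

R, total 1051.4 km

Total weighted distance at each candidate:
  P (10, 20): total = 1173.1
  R (8, 15): total = 1051.4
  Q (9, 2): total = 1268.3
Minimum is at R with total 1051.4 km.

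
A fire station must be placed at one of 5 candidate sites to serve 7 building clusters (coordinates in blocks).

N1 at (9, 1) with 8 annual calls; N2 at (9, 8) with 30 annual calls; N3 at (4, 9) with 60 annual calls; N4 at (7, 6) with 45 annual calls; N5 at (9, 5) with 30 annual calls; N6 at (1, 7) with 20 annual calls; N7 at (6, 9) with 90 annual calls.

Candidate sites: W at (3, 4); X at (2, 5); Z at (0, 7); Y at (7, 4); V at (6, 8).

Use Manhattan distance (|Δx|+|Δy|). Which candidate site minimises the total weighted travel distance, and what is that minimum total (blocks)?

Total weighted distance at each candidate:
  W (3, 4): total = 2032
  X (2, 5): total = 2008
  Z (0, 7): total = 2210
  Y (7, 4): total = 1600
  V (6, 8): total = 875
Minimum is at V with total 875 blocks.

V, total 875 blocks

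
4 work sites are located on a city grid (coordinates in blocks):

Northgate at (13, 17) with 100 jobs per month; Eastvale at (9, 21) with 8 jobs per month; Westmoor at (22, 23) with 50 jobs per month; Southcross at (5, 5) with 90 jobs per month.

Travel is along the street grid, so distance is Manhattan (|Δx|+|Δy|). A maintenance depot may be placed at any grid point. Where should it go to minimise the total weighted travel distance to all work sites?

(13, 17)

Manhattan distance separates: Σwᵢ(|x−xᵢ|+|y−yᵢ|) = Σwᵢ|x−xᵢ| + Σwᵢ|y−yᵢ|, so x and y are optimised independently as 1-D weighted medians.
Total weight W = 248; half = 124.
x-coordinate, sorted with cumulative weight:
  x=5 (Southcross, w=90) cum 90
  x=9 (Eastvale, w=8) cum 98
  x=13 (Northgate, w=100) cum 198  ← median
  x=22 (Westmoor, w=50) cum 248
⇒ x* = 13
y-coordinate, sorted with cumulative weight:
  y=5 (Southcross, w=90) cum 90
  y=17 (Northgate, w=100) cum 190  ← median
  y=21 (Eastvale, w=8) cum 198
  y=23 (Westmoor, w=50) cum 248
⇒ y* = 17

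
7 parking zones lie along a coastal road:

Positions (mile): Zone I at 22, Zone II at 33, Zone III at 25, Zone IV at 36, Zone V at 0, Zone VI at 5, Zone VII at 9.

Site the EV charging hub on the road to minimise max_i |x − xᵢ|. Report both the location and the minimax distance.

The 1-center on a line is the midpoint of the two extreme points: leftmost at 0, rightmost at 36.
Optimal location = (0 + 36)/2 = 18; maximum distance = (36 − 0)/2 = 18.

location 18, max distance 18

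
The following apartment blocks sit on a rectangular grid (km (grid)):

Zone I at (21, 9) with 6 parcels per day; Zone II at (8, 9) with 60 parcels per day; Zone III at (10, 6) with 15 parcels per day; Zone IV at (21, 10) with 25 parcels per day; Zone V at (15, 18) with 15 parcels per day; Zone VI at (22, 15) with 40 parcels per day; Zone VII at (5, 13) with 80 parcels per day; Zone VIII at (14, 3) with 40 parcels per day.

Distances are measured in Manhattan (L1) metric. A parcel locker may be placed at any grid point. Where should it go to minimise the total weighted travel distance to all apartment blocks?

(10, 10)

Manhattan distance separates: Σwᵢ(|x−xᵢ|+|y−yᵢ|) = Σwᵢ|x−xᵢ| + Σwᵢ|y−yᵢ|, so x and y are optimised independently as 1-D weighted medians.
Total weight W = 281; half = 140.5.
x-coordinate, sorted with cumulative weight:
  x=5 (Zone VII, w=80) cum 80
  x=8 (Zone II, w=60) cum 140
  x=10 (Zone III, w=15) cum 155  ← median
  x=14 (Zone VIII, w=40) cum 195
  x=15 (Zone V, w=15) cum 210
  x=21 (Zone I, w=6) cum 216
  x=21 (Zone IV, w=25) cum 241
  x=22 (Zone VI, w=40) cum 281
⇒ x* = 10
y-coordinate, sorted with cumulative weight:
  y=3 (Zone VIII, w=40) cum 40
  y=6 (Zone III, w=15) cum 55
  y=9 (Zone I, w=6) cum 61
  y=9 (Zone II, w=60) cum 121
  y=10 (Zone IV, w=25) cum 146  ← median
  y=13 (Zone VII, w=80) cum 226
  y=15 (Zone VI, w=40) cum 266
  y=18 (Zone V, w=15) cum 281
⇒ y* = 10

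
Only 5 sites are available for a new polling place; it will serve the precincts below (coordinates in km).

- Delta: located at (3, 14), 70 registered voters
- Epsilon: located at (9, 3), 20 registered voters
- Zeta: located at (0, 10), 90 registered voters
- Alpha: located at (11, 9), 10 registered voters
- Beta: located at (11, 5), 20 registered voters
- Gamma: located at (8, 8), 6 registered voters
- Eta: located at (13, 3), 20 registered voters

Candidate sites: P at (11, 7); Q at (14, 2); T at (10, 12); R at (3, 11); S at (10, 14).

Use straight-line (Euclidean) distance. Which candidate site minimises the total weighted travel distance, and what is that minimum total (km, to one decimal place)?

Total weighted distance at each candidate:
  P (11, 7): total = 2028.1
  Q (14, 2): total = 2932.9
  T (10, 12): total = 1998.2
  R (3, 11): total = 1268.2
  S (10, 14): total = 2178.3
Minimum is at R with total 1268.2 km.

R, total 1268.2 km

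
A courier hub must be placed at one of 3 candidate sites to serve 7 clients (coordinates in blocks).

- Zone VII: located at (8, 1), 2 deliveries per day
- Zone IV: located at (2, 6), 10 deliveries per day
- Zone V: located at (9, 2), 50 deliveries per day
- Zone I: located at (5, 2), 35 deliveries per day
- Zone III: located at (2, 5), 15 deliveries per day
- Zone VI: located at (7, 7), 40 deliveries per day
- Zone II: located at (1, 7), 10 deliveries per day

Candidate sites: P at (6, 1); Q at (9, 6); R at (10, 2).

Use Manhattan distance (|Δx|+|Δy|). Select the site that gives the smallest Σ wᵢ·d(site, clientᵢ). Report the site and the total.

Total weighted distance at each candidate:
  P (6, 1): total = 874
  Q (9, 6): total = 892
  R (10, 2): total = 976
Minimum is at P with total 874 blocks.

P, total 874 blocks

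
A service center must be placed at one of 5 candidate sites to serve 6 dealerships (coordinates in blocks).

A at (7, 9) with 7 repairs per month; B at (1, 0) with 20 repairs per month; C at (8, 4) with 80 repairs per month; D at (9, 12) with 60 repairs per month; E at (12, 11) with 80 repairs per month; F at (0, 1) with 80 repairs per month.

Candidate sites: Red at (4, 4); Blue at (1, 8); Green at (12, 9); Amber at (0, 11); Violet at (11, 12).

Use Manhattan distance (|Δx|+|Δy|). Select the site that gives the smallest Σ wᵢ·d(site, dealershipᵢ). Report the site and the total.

Red, total 3056 blocks

Total weighted distance at each candidate:
  Red (4, 4): total = 3056
  Blue (1, 8): total = 3569
  Green (12, 9): total = 3275
  Amber (0, 11): total = 3863
  Violet (11, 12): total = 3409
Minimum is at Red with total 3056 blocks.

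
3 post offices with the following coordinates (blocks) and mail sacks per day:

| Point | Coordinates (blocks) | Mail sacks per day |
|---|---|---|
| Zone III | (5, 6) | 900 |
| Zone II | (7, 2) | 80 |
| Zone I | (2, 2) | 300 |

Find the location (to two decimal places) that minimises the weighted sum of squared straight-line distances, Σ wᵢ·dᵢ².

(4.42, 4.81)

The minimiser of Σwᵢ‖p−pᵢ‖² is the weighted centroid p* = (Σwᵢpᵢ)/(Σwᵢ).
Σwᵢ = 1280.
Σwᵢxᵢ = 900·5 + 80·7 + 300·2 = 5660.
Σwᵢyᵢ = 900·6 + 80·2 + 300·2 = 6160.
x* = 5660/1280 = 4.42, y* = 6160/1280 = 4.81.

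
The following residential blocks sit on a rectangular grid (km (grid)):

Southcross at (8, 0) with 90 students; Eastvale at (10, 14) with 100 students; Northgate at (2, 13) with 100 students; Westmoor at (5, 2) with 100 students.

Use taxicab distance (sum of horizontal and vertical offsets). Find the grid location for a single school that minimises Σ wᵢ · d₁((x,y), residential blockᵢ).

(5, 13)

Manhattan distance separates: Σwᵢ(|x−xᵢ|+|y−yᵢ|) = Σwᵢ|x−xᵢ| + Σwᵢ|y−yᵢ|, so x and y are optimised independently as 1-D weighted medians.
Total weight W = 390; half = 195.
x-coordinate, sorted with cumulative weight:
  x=2 (Northgate, w=100) cum 100
  x=5 (Westmoor, w=100) cum 200  ← median
  x=8 (Southcross, w=90) cum 290
  x=10 (Eastvale, w=100) cum 390
⇒ x* = 5
y-coordinate, sorted with cumulative weight:
  y=0 (Southcross, w=90) cum 90
  y=2 (Westmoor, w=100) cum 190
  y=13 (Northgate, w=100) cum 290  ← median
  y=14 (Eastvale, w=100) cum 390
⇒ y* = 13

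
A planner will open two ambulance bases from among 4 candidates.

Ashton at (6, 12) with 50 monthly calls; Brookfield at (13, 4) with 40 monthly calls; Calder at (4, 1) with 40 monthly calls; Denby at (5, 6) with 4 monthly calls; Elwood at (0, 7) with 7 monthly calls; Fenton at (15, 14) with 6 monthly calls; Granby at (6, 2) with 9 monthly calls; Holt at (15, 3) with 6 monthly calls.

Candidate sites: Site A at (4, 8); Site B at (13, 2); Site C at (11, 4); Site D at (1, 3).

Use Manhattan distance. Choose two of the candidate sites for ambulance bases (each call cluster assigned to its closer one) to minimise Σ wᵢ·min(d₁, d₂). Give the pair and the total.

Evaluate every pair (each demand assigned to the nearer of the two):
  {Site A, Site B}: total = 872
  {Site A, Site C}: total = 884
  {Site C, Site D}: total = 1161
  {Site B, Site D}: total = 1199
  {Site A, Site D}: total = 1307
  {Site B, Site C}: total = 1425
Best pair: {Site A, Site B} with total 872.

{Site A, Site B}, total 872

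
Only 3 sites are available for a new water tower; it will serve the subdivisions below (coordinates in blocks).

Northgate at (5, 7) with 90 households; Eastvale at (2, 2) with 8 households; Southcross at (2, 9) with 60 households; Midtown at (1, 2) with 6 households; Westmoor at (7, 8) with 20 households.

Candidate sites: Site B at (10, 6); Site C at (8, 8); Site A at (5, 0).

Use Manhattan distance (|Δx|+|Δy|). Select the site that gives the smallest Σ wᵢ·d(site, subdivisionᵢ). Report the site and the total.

Total weighted distance at each candidate:
  Site B (10, 6): total = 1474
  Site C (8, 8): total = 974
  Site A (5, 0): total = 1626
Minimum is at Site C with total 974 blocks.

Site C, total 974 blocks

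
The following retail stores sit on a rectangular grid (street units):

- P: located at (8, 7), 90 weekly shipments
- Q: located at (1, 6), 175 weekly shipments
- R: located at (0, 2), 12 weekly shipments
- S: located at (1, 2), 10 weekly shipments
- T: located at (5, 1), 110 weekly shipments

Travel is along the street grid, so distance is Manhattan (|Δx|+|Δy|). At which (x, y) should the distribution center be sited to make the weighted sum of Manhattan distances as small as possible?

(5, 6)

Manhattan distance separates: Σwᵢ(|x−xᵢ|+|y−yᵢ|) = Σwᵢ|x−xᵢ| + Σwᵢ|y−yᵢ|, so x and y are optimised independently as 1-D weighted medians.
Total weight W = 397; half = 198.5.
x-coordinate, sorted with cumulative weight:
  x=0 (R, w=12) cum 12
  x=1 (Q, w=175) cum 187
  x=1 (S, w=10) cum 197
  x=5 (T, w=110) cum 307  ← median
  x=8 (P, w=90) cum 397
⇒ x* = 5
y-coordinate, sorted with cumulative weight:
  y=1 (T, w=110) cum 110
  y=2 (R, w=12) cum 122
  y=2 (S, w=10) cum 132
  y=6 (Q, w=175) cum 307  ← median
  y=7 (P, w=90) cum 397
⇒ y* = 6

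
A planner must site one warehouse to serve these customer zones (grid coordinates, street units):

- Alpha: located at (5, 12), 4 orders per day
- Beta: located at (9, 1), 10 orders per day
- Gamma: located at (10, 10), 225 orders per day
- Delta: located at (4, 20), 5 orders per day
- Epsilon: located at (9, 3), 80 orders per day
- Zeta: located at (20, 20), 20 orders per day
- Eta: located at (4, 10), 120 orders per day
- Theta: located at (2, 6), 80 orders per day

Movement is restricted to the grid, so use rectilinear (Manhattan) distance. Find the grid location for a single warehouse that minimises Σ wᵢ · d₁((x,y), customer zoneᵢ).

(9, 10)

Manhattan distance separates: Σwᵢ(|x−xᵢ|+|y−yᵢ|) = Σwᵢ|x−xᵢ| + Σwᵢ|y−yᵢ|, so x and y are optimised independently as 1-D weighted medians.
Total weight W = 544; half = 272.
x-coordinate, sorted with cumulative weight:
  x=2 (Theta, w=80) cum 80
  x=4 (Delta, w=5) cum 85
  x=4 (Eta, w=120) cum 205
  x=5 (Alpha, w=4) cum 209
  x=9 (Beta, w=10) cum 219
  x=9 (Epsilon, w=80) cum 299  ← median
  x=10 (Gamma, w=225) cum 524
  x=20 (Zeta, w=20) cum 544
⇒ x* = 9
y-coordinate, sorted with cumulative weight:
  y=1 (Beta, w=10) cum 10
  y=3 (Epsilon, w=80) cum 90
  y=6 (Theta, w=80) cum 170
  y=10 (Gamma, w=225) cum 395  ← median
  y=10 (Eta, w=120) cum 515
  y=12 (Alpha, w=4) cum 519
  y=20 (Delta, w=5) cum 524
  y=20 (Zeta, w=20) cum 544
⇒ y* = 10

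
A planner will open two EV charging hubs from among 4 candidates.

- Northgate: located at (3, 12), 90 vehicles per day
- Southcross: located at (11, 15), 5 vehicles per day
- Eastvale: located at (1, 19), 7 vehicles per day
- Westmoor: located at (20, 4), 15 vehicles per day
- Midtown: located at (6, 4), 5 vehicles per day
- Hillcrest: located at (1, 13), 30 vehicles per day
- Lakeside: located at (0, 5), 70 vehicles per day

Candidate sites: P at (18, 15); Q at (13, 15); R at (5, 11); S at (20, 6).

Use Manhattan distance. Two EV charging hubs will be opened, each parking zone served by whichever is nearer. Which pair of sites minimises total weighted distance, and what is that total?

Evaluate every pair (each demand assigned to the nearer of the two):
  {R, S}: total = 1424
  {P, R}: total = 1574
  {Q, R}: total = 1624
  {Q, S}: total = 3292
  {P, Q}: total = 3607
  {P, S}: total = 3952
Best pair: {R, S} with total 1424.

{R, S}, total 1424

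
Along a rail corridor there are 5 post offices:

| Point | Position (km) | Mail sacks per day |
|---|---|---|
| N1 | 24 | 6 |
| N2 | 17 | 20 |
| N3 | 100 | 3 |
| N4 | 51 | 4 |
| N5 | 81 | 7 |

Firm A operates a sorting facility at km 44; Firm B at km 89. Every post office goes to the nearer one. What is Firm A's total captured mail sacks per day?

30

The indifferent point is the midpoint (44+89)/2 = 66.5; post offices left of it (closer to Firm A at 44) go to Firm A, those right go to Firm B.
  N2 at 17 (w=20) → Firm A
  N1 at 24 (w=6) → Firm A
  N4 at 51 (w=4) → Firm A
  N5 at 81 (w=7) → Firm B
  N3 at 100 (w=3) → Firm B
Firm A captures 30; Firm B captures 10.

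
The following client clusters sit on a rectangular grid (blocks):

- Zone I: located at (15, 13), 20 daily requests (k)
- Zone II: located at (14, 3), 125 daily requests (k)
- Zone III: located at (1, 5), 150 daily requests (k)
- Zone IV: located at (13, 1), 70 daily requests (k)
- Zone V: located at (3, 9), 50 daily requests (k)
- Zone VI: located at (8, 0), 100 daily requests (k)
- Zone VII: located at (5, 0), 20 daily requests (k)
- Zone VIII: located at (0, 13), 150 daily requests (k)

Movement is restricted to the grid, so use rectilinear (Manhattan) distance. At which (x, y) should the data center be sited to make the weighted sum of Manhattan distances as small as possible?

Manhattan distance separates: Σwᵢ(|x−xᵢ|+|y−yᵢ|) = Σwᵢ|x−xᵢ| + Σwᵢ|y−yᵢ|, so x and y are optimised independently as 1-D weighted medians.
Total weight W = 685; half = 342.5.
x-coordinate, sorted with cumulative weight:
  x=0 (Zone VIII, w=150) cum 150
  x=1 (Zone III, w=150) cum 300
  x=3 (Zone V, w=50) cum 350  ← median
  x=5 (Zone VII, w=20) cum 370
  x=8 (Zone VI, w=100) cum 470
  x=13 (Zone IV, w=70) cum 540
  x=14 (Zone II, w=125) cum 665
  x=15 (Zone I, w=20) cum 685
⇒ x* = 3
y-coordinate, sorted with cumulative weight:
  y=0 (Zone VI, w=100) cum 100
  y=0 (Zone VII, w=20) cum 120
  y=1 (Zone IV, w=70) cum 190
  y=3 (Zone II, w=125) cum 315
  y=5 (Zone III, w=150) cum 465  ← median
  y=9 (Zone V, w=50) cum 515
  y=13 (Zone I, w=20) cum 535
  y=13 (Zone VIII, w=150) cum 685
⇒ y* = 5

(3, 5)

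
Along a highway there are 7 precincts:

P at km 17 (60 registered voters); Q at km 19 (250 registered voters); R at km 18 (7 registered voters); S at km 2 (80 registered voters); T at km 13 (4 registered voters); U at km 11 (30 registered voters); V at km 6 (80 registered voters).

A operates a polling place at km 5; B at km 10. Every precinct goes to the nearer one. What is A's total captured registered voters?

160

The indifferent point is the midpoint (5+10)/2 = 7.5; precincts left of it (closer to A at 5) go to A, those right go to B.
  S at 2 (w=80) → A
  V at 6 (w=80) → A
  U at 11 (w=30) → B
  T at 13 (w=4) → B
  P at 17 (w=60) → B
  R at 18 (w=7) → B
  Q at 19 (w=250) → B
A captures 160; B captures 351.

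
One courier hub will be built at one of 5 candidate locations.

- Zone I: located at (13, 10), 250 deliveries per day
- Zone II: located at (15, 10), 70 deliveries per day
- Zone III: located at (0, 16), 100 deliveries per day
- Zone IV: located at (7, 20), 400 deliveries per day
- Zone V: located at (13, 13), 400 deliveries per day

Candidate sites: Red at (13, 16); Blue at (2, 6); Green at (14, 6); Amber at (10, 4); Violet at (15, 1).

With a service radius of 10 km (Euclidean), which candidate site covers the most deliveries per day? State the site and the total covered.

Red, covering 1120

Coverage radius r = 10 km; a point is covered iff (Δx)²+(Δy)² ≤ 10² = 100.
  Red (13, 16): covers {Zone I, Zone II, Zone IV, Zone V} → 1120
  Blue (2, 6): covers {none} → 0
  Green (14, 6): covers {Zone I, Zone II, Zone V} → 720
  Amber (10, 4): covers {Zone I, Zone II, Zone V} → 720
  Violet (15, 1): covers {Zone I, Zone II} → 320
Maximum coverage at Red: 1120 deliveries per day.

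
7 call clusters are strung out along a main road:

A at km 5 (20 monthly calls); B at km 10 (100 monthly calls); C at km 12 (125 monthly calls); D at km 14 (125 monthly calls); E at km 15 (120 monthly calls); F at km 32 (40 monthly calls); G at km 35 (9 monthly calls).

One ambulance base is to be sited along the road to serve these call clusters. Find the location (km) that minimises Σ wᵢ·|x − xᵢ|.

For a sum of weighted absolute distances on a line, the optimum is the weighted median (not the mean). Total weight W = 539; half-weight = 269.5.
Sort by position and accumulate weight:
  km 5 (A, w=20) → cum 20
  km 10 (B, w=100) → cum 120
  km 12 (C, w=125) → cum 245
  km 14 (D, w=125) → cum 370  ≥ 269.5 → median here
  km 15 (E, w=120) → cum 490
  km 32 (F, w=40) → cum 530
  km 35 (G, w=9) → cum 539
Optimal location: km 14.

x = 14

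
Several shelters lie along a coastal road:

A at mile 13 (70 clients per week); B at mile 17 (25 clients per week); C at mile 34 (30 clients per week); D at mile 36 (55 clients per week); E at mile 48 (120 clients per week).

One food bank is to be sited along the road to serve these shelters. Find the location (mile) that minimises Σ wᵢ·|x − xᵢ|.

For a sum of weighted absolute distances on a line, the optimum is the weighted median (not the mean). Total weight W = 300; half-weight = 150.
Sort by position and accumulate weight:
  mile 13 (A, w=70) → cum 70
  mile 17 (B, w=25) → cum 95
  mile 34 (C, w=30) → cum 125
  mile 36 (D, w=55) → cum 180  ≥ 150 → median here
  mile 48 (E, w=120) → cum 300
Optimal location: mile 36.

x = 36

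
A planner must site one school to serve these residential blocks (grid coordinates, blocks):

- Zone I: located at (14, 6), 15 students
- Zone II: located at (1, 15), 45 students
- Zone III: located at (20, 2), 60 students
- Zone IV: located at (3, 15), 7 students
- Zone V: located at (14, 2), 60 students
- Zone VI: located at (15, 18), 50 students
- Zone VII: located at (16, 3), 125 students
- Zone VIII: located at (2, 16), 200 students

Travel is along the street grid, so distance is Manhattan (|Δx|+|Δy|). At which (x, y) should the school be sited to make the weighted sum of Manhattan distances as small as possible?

Manhattan distance separates: Σwᵢ(|x−xᵢ|+|y−yᵢ|) = Σwᵢ|x−xᵢ| + Σwᵢ|y−yᵢ|, so x and y are optimised independently as 1-D weighted medians.
Total weight W = 562; half = 281.
x-coordinate, sorted with cumulative weight:
  x=1 (Zone II, w=45) cum 45
  x=2 (Zone VIII, w=200) cum 245
  x=3 (Zone IV, w=7) cum 252
  x=14 (Zone I, w=15) cum 267
  x=14 (Zone V, w=60) cum 327  ← median
  x=15 (Zone VI, w=50) cum 377
  x=16 (Zone VII, w=125) cum 502
  x=20 (Zone III, w=60) cum 562
⇒ x* = 14
y-coordinate, sorted with cumulative weight:
  y=2 (Zone III, w=60) cum 60
  y=2 (Zone V, w=60) cum 120
  y=3 (Zone VII, w=125) cum 245
  y=6 (Zone I, w=15) cum 260
  y=15 (Zone II, w=45) cum 305  ← median
  y=15 (Zone IV, w=7) cum 312
  y=16 (Zone VIII, w=200) cum 512
  y=18 (Zone VI, w=50) cum 562
⇒ y* = 15

(14, 15)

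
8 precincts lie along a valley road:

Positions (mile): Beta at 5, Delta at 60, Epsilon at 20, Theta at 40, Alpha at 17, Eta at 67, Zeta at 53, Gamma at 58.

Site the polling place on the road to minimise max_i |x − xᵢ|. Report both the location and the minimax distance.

location 36, max distance 31

The 1-center on a line is the midpoint of the two extreme points: leftmost at 5, rightmost at 67.
Optimal location = (5 + 67)/2 = 36; maximum distance = (67 − 5)/2 = 31.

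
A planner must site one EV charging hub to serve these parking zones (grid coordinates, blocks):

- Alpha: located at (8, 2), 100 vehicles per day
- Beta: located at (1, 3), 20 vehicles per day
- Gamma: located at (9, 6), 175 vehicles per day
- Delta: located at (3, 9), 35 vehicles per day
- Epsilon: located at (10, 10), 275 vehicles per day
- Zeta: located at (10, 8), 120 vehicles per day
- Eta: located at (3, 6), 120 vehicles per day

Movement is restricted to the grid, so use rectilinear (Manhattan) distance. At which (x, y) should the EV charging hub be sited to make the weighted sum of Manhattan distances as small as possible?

(9, 8)

Manhattan distance separates: Σwᵢ(|x−xᵢ|+|y−yᵢ|) = Σwᵢ|x−xᵢ| + Σwᵢ|y−yᵢ|, so x and y are optimised independently as 1-D weighted medians.
Total weight W = 845; half = 422.5.
x-coordinate, sorted with cumulative weight:
  x=1 (Beta, w=20) cum 20
  x=3 (Delta, w=35) cum 55
  x=3 (Eta, w=120) cum 175
  x=8 (Alpha, w=100) cum 275
  x=9 (Gamma, w=175) cum 450  ← median
  x=10 (Epsilon, w=275) cum 725
  x=10 (Zeta, w=120) cum 845
⇒ x* = 9
y-coordinate, sorted with cumulative weight:
  y=2 (Alpha, w=100) cum 100
  y=3 (Beta, w=20) cum 120
  y=6 (Gamma, w=175) cum 295
  y=6 (Eta, w=120) cum 415
  y=8 (Zeta, w=120) cum 535  ← median
  y=9 (Delta, w=35) cum 570
  y=10 (Epsilon, w=275) cum 845
⇒ y* = 8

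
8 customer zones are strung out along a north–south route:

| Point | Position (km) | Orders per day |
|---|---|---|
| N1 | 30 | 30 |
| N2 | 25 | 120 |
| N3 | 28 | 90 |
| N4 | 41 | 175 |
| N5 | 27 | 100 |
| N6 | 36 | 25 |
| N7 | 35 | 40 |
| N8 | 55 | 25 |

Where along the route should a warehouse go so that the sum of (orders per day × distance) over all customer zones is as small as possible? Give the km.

For a sum of weighted absolute distances on a line, the optimum is the weighted median (not the mean). Total weight W = 605; half-weight = 302.5.
Sort by position and accumulate weight:
  km 25 (N2, w=120) → cum 120
  km 27 (N5, w=100) → cum 220
  km 28 (N3, w=90) → cum 310  ≥ 302.5 → median here
  km 30 (N1, w=30) → cum 340
  km 35 (N7, w=40) → cum 380
  km 36 (N6, w=25) → cum 405
  km 41 (N4, w=175) → cum 580
  km 55 (N8, w=25) → cum 605
Optimal location: km 28.

x = 28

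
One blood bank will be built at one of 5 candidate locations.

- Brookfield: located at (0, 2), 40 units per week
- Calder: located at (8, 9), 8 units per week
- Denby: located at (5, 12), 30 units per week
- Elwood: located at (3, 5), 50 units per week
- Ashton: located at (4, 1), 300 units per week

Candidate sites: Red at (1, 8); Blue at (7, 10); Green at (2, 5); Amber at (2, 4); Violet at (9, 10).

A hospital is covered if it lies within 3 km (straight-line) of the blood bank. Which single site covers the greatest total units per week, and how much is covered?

Coverage radius r = 3 km; a point is covered iff (Δx)²+(Δy)² ≤ 3² = 9.
  Red (1, 8): covers {none} → 0
  Blue (7, 10): covers {Calder, Denby} → 38
  Green (2, 5): covers {Elwood} → 50
  Amber (2, 4): covers {Brookfield, Elwood} → 90
  Violet (9, 10): covers {Calder} → 8
Maximum coverage at Amber: 90 units per week.

Amber, covering 90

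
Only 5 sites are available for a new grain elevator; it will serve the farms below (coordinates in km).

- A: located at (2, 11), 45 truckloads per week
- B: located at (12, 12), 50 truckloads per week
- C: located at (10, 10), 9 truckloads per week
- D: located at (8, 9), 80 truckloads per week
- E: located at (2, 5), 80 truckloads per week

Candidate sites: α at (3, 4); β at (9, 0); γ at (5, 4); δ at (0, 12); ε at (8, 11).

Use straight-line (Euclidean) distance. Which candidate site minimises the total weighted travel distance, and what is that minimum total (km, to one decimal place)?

Total weighted distance at each candidate:
  α (3, 4): total = 1682.1
  β (9, 0): total = 2708.3
  γ (5, 4): total = 1664.0
  δ (0, 12): total = 2058.3
  ε (8, 11): total = 1335.1
Minimum is at ε with total 1335.1 km.

ε, total 1335.1 km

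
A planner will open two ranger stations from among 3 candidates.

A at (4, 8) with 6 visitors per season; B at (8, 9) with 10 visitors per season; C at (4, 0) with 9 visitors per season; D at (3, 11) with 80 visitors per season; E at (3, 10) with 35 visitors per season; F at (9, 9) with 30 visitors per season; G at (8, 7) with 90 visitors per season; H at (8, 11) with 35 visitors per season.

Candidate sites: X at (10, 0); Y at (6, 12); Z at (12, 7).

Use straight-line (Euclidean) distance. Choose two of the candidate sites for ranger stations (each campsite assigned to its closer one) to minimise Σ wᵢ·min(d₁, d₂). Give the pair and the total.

{Y, Z}, total 1084.2

Evaluate every pair (each demand assigned to the nearer of the two):
  {Y, Z}: total = 1084.2
  {X, Y}: total = 1186.3
  {X, Z}: total = 1933.2
Best pair: {Y, Z} with total 1084.2.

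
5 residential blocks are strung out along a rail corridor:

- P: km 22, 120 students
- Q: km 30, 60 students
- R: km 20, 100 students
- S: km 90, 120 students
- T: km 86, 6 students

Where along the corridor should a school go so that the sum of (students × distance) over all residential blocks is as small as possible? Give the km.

x = 22

For a sum of weighted absolute distances on a line, the optimum is the weighted median (not the mean). Total weight W = 406; half-weight = 203.
Sort by position and accumulate weight:
  km 20 (R, w=100) → cum 100
  km 22 (P, w=120) → cum 220  ≥ 203 → median here
  km 30 (Q, w=60) → cum 280
  km 86 (T, w=6) → cum 286
  km 90 (S, w=120) → cum 406
Optimal location: km 22.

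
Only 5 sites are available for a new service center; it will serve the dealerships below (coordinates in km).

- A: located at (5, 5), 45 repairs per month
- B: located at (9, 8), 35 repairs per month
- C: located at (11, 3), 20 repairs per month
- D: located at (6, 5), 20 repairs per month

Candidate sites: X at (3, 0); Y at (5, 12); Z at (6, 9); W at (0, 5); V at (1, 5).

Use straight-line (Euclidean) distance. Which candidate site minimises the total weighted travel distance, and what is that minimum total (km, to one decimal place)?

Total weighted distance at each candidate:
  X (3, 0): total = 879.8
  Y (5, 12): total = 870.7
  Z (6, 9): total = 532.4
  W (0, 5): total = 900.6
  V (1, 5): total = 783.0
Minimum is at Z with total 532.4 km.

Z, total 532.4 km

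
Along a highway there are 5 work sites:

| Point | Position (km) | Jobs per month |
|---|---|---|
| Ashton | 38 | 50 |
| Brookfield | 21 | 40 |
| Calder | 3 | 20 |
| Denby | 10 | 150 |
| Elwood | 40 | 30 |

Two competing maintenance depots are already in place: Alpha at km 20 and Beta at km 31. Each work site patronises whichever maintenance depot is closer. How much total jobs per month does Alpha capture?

The indifferent point is the midpoint (20+31)/2 = 25.5; work sites left of it (closer to Alpha at 20) go to Alpha, those right go to Beta.
  Calder at 3 (w=20) → Alpha
  Denby at 10 (w=150) → Alpha
  Brookfield at 21 (w=40) → Alpha
  Ashton at 38 (w=50) → Beta
  Elwood at 40 (w=30) → Beta
Alpha captures 210; Beta captures 80.

210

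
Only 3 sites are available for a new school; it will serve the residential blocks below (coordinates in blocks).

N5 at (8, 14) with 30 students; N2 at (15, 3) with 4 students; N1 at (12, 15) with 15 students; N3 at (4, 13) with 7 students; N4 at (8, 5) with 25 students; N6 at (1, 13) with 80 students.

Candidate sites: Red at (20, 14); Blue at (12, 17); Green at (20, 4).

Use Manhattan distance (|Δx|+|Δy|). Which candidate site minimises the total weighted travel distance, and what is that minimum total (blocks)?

Blue, total 1992 blocks

Total weighted distance at each candidate:
  Red (20, 14): total = 2803
  Blue (12, 17): total = 1992
  Green (20, 4): total = 3709
Minimum is at Blue with total 1992 blocks.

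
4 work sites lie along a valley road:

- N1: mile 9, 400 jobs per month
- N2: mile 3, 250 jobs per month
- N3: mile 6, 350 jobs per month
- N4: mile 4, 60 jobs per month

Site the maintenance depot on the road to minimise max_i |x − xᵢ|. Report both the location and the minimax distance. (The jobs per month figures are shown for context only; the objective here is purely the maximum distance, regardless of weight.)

The 1-center on a line is the midpoint of the two extreme points: leftmost at 3, rightmost at 9.
Optimal location = (3 + 9)/2 = 6; maximum distance = (9 − 3)/2 = 3.

location 6, max distance 3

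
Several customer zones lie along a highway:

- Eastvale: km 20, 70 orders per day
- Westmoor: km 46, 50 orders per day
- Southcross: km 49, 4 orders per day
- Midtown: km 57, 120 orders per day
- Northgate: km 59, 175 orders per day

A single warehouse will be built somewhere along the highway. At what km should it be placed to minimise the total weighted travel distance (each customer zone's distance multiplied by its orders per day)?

x = 57

For a sum of weighted absolute distances on a line, the optimum is the weighted median (not the mean). Total weight W = 419; half-weight = 209.5.
Sort by position and accumulate weight:
  km 20 (Eastvale, w=70) → cum 70
  km 46 (Westmoor, w=50) → cum 120
  km 49 (Southcross, w=4) → cum 124
  km 57 (Midtown, w=120) → cum 244  ≥ 209.5 → median here
  km 59 (Northgate, w=175) → cum 419
Optimal location: km 57.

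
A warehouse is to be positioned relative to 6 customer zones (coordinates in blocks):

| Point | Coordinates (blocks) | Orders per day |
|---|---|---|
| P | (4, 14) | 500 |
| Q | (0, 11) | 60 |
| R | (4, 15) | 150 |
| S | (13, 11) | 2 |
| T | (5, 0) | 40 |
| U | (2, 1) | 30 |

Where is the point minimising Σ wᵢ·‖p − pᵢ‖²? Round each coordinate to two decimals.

(3.69, 12.74)

The minimiser of Σwᵢ‖p−pᵢ‖² is the weighted centroid p* = (Σwᵢpᵢ)/(Σwᵢ).
Σwᵢ = 782.
Σwᵢxᵢ = 500·4 + 60·0 + 150·4 + 2·13 + 40·5 + 30·2 = 2886.
Σwᵢyᵢ = 500·14 + 60·11 + 150·15 + 2·11 + 40·0 + 30·1 = 9962.
x* = 2886/782 = 3.69, y* = 9962/782 = 12.74.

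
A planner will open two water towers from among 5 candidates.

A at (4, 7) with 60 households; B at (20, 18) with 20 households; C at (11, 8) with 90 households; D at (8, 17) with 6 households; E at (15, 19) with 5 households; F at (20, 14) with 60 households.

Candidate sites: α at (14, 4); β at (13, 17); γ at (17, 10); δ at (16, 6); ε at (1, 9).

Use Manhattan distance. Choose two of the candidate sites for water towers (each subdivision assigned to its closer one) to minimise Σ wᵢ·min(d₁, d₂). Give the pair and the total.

Evaluate every pair (each demand assigned to the nearer of the two):
  {γ, ε}: total = 1805
  {β, ε}: total = 2100
  {δ, ε}: total = 2130
  {α, γ}: total = 2201
  {γ, δ}: total = 2201
  {α, β}: total = 2220
  {β, δ}: total = 2220
  {β, γ}: total = 2310
  {α, ε}: total = 2460
  {α, δ}: total = 2634
Best pair: {γ, ε} with total 1805.

{γ, ε}, total 1805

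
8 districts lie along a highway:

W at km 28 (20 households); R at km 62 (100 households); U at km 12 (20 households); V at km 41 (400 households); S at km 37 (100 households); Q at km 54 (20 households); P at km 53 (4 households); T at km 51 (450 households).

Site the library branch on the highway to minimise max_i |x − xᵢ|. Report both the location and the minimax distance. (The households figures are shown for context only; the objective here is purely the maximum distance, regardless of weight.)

The 1-center on a line is the midpoint of the two extreme points: leftmost at 12, rightmost at 62.
Optimal location = (12 + 62)/2 = 37; maximum distance = (62 − 12)/2 = 25.

location 37, max distance 25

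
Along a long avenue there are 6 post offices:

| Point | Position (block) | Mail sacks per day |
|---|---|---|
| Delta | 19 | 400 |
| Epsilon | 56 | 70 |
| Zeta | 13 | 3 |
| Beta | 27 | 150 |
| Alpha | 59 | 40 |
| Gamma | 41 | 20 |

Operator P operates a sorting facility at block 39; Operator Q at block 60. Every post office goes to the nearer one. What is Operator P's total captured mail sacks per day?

The indifferent point is the midpoint (39+60)/2 = 49.5; post offices left of it (closer to Operator P at 39) go to Operator P, those right go to Operator Q.
  Zeta at 13 (w=3) → Operator P
  Delta at 19 (w=400) → Operator P
  Beta at 27 (w=150) → Operator P
  Gamma at 41 (w=20) → Operator P
  Epsilon at 56 (w=70) → Operator Q
  Alpha at 59 (w=40) → Operator Q
Operator P captures 573; Operator Q captures 110.

573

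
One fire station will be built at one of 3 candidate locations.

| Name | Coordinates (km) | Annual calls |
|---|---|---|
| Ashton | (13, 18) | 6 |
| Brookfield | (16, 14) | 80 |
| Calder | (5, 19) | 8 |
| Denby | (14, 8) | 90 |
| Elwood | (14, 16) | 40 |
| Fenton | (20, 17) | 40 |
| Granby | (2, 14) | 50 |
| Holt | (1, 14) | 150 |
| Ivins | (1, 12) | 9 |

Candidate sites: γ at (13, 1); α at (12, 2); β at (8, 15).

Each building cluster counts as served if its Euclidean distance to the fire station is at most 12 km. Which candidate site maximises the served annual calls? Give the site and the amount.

Coverage radius r = 12 km; a point is covered iff (Δx)²+(Δy)² ≤ 12² = 144.
  γ (13, 1): covers {Denby} → 90
  α (12, 2): covers {Denby} → 90
  β (8, 15): covers {Ashton, Brookfield, Calder, Denby, Elwood, Granby, Holt, Ivins} → 433
Maximum coverage at β: 433 annual calls.

β, covering 433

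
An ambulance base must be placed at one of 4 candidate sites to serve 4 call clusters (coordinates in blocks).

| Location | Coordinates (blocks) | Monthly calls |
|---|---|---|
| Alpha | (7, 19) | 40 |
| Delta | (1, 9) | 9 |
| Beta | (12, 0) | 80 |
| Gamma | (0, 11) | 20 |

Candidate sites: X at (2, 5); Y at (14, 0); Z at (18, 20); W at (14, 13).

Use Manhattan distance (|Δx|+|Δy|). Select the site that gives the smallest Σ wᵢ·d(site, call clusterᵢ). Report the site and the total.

Total weighted distance at each candidate:
  X (2, 5): total = 2165
  Y (14, 0): total = 1898
  Z (18, 20): total = 3352
  W (14, 13): total = 2193
Minimum is at Y with total 1898 blocks.

Y, total 1898 blocks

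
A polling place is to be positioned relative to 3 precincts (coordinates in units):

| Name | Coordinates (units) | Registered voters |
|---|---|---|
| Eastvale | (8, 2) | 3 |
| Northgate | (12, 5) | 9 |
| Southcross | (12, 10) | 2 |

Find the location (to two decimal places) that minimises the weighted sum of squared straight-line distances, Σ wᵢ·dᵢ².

(11.14, 5.07)

The minimiser of Σwᵢ‖p−pᵢ‖² is the weighted centroid p* = (Σwᵢpᵢ)/(Σwᵢ).
Σwᵢ = 14.
Σwᵢxᵢ = 3·8 + 9·12 + 2·12 = 156.
Σwᵢyᵢ = 3·2 + 9·5 + 2·10 = 71.
x* = 156/14 = 11.14, y* = 71/14 = 5.07.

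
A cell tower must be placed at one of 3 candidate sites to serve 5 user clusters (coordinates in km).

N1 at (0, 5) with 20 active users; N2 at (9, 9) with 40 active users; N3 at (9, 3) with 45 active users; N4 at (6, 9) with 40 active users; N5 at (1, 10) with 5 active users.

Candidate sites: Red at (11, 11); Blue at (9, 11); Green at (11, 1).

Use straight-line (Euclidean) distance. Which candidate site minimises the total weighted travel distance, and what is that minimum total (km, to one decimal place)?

Blue, total 840.9 km

Total weighted distance at each candidate:
  Red (11, 11): total = 1000.5
  Blue (9, 11): total = 840.9
  Green (11, 1): total = 1135.8
Minimum is at Blue with total 840.9 km.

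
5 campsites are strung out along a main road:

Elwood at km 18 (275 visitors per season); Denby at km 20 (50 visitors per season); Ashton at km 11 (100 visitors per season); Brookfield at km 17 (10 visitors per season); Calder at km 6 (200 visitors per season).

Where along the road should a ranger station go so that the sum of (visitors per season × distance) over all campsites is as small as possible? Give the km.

x = 18

For a sum of weighted absolute distances on a line, the optimum is the weighted median (not the mean). Total weight W = 635; half-weight = 317.5.
Sort by position and accumulate weight:
  km 6 (Calder, w=200) → cum 200
  km 11 (Ashton, w=100) → cum 300
  km 17 (Brookfield, w=10) → cum 310
  km 18 (Elwood, w=275) → cum 585  ≥ 317.5 → median here
  km 20 (Denby, w=50) → cum 635
Optimal location: km 18.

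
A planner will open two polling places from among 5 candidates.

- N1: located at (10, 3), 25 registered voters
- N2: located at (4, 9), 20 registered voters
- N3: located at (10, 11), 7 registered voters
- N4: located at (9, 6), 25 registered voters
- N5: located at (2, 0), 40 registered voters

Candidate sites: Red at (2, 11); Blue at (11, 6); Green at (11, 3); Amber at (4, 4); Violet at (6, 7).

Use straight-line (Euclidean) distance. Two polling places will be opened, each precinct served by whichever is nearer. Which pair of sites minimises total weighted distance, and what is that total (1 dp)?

{Blue, Amber}, total 443.6

Evaluate every pair (each demand assigned to the nearer of the two):
  {Blue, Amber}: total = 443.6
  {Green, Amber}: total = 450.5
  {Amber, Violet}: total = 495.5
  {Green, Violet}: total = 522.7
  {Blue, Violet}: total = 543.8
  {Red, Amber}: total = 578.2
  {Red, Green}: total = 607.2
  {Red, Violet}: total = 639.1
  {Blue, Green}: total = 642.5
  {Red, Blue}: total = 654.0
Best pair: {Blue, Amber} with total 443.6.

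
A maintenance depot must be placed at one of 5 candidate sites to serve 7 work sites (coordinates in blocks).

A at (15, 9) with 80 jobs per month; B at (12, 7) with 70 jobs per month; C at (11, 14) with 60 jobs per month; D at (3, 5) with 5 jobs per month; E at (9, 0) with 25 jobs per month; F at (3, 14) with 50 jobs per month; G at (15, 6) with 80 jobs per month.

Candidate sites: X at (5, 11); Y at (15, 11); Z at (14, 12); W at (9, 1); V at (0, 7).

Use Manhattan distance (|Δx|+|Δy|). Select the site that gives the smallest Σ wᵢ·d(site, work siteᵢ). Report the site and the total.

Y, total 2735 blocks

Total weighted distance at each candidate:
  X (5, 11): total = 4135
  Y (15, 11): total = 2735
  Z (14, 12): total = 2835
  W (9, 1): total = 4555
  V (0, 7): total = 5485
Minimum is at Y with total 2735 blocks.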